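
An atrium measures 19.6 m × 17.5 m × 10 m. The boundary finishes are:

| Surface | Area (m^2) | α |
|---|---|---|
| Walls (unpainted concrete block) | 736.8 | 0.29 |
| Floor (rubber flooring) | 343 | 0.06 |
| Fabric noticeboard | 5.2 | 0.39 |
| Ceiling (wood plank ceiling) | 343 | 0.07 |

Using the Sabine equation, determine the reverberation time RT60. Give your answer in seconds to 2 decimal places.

2.12 sec

Summing Sᵢαᵢ: 213.672 + 20.580 + 2.028 + 24.010 → A = 260.290 sabins.
Room volume: 3430 m³.
Sabine: RT60 = 0.161 × 3430 / 260.290 = 2.12 s.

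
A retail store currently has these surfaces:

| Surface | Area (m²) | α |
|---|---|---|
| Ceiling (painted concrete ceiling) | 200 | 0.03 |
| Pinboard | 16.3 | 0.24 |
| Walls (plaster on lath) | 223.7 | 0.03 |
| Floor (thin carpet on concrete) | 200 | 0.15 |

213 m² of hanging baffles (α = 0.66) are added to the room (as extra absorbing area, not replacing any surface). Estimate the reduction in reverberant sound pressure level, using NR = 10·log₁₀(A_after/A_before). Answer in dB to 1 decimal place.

6.0 dB

Total absorption A_before = 200*0.03 + 16.3*0.24 + 223.7*0.03 + 200*0.15
  = 6.000 + 3.912 + 6.711 + 30.000 = 46.623 m² sabins.
Treatment contributes 213·0.66 = 140.580 sabins.
New total A_after = 187.203 sabins.
NR = 10·log₁₀(187.203/46.623) = 6.0 dB.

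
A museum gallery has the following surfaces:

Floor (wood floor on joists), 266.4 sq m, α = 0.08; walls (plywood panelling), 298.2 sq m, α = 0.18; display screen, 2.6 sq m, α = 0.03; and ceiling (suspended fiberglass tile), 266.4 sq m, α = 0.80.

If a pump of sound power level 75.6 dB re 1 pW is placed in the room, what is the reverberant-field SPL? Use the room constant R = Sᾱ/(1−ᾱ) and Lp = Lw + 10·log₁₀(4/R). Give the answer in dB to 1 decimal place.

A = 288.186 sabins; S = 833.6 sq m.
ᾱ = 288.186/833.6 = 0.3457; R = Sᾱ/(1−ᾱ) = 288.186/(1−0.3457) = 440.449 sq m.
Lp = 75.6 + 10·log₁₀(4/440.449) = 75.6 + (-20.42) = 55.2 dB.

55.2 dB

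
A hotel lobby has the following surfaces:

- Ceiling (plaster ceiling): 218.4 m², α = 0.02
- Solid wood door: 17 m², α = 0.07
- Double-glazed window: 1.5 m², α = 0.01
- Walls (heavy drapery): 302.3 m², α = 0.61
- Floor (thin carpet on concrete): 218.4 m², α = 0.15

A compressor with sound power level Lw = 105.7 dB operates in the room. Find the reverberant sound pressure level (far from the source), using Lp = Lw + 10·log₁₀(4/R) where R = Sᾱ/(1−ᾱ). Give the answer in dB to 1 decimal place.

86.7 dB

Σ(Sᵢαᵢ) = 218.4×0.02 + 17×0.07 + 1.5×0.01 + 302.3×0.61 + 218.4×0.15 = 222.736; total area S = 757.6 m².
ᾱ = 0.2940, so room constant R = A/(1−ᾱ) = 315.490 m².
Lp = Lw + 10 log₁₀(4/R) = 105.7 -18.97 = 86.7 dB.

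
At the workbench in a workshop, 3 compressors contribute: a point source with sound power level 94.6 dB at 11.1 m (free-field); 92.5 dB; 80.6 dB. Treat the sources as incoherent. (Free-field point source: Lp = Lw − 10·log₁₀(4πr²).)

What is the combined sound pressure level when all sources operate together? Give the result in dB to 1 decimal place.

92.8 dB

Source at 11.1 m: Lp = 94.6 − 10·log₁₀(4π·11.1²) = 94.6 − 10·log₁₀(1548.303) = 62.7 dB.
Σ 10^(Lᵢ/10) = 1.895e+09.
Back to dB: 10·log₁₀ Σ = 92.8 dB.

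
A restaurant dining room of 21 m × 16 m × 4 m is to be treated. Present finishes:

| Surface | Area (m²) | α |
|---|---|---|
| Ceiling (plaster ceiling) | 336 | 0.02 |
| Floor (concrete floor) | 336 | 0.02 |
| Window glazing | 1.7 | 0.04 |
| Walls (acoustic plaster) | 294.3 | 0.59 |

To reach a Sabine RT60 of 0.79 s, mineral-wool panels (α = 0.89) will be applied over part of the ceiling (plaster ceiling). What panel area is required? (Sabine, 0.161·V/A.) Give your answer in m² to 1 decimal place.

99.7

Equivalent absorption area: A₁ = 336*0.02 + 336*0.02 + 1.7*0.04 + 294.3*0.59 = 187.145 m².
V = 1344 m³. Target absorption A₂ = 0.161 × 1344 / 0.79 = 273.904 sabins.
ΔA needed = 273.904 − 187.145 = 86.759 sabins.
Net gain per m²: Δα = 0.89 − 0.02 = 0.87.
Area = ΔA/Δα = 86.759/0.87 = 99.7 m².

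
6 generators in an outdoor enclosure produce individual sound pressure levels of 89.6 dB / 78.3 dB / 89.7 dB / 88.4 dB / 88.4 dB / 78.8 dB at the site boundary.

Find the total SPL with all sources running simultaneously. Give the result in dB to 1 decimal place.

95.3 dB

Σ 10^(Lᵢ/10) = 3.372e+09.
Combined level = 10 log₁₀(3.372e+09) = 95.3 dB.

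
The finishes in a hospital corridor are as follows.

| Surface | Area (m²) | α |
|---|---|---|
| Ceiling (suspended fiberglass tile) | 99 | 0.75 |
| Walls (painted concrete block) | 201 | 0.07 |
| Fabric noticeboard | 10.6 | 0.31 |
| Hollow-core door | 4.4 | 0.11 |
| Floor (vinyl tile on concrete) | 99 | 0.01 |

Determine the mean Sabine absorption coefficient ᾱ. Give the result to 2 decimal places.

S = Σ Sᵢ = 99 + 201 + 10.6 + 4.4 + 99 = 414.0 m².
Σ(Sᵢαᵢ) = 99·0.75 + 201·0.07 + 10.6·0.31 + 4.4·0.11 + 99·0.01 = 93.080.
ᾱ = 93.080 / 414.0 = 0.22.

0.22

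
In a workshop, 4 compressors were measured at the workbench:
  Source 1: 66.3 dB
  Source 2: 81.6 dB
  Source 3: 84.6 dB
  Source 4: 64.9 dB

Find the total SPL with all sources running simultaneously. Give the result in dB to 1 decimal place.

Σ 10^(Lᵢ/10) = 4.403e+08.
Back to dB: 10·log₁₀ Σ = 86.4 dB.

86.4 dB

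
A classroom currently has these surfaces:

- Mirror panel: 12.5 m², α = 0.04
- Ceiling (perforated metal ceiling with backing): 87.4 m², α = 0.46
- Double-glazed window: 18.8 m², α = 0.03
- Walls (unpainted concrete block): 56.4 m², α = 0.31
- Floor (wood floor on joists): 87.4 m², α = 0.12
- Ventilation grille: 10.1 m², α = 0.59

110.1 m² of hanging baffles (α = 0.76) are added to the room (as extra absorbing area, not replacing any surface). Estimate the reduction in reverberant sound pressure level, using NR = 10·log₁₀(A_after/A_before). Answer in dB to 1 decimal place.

3.2 dB

Summing Sᵢαᵢ: 0.500 + 40.204 + 0.564 + 17.484 + 10.488 + 5.959 → A_before = 75.199 sabins.
Added absorption = 110.1 × 0.76 = 83.676 sabins.
A_after = 75.199 + 83.676 = 158.875 sabins.
Reduction = 10 log₁₀(A_after/A_before) = 10 log₁₀(2.1127) = 3.2 dB.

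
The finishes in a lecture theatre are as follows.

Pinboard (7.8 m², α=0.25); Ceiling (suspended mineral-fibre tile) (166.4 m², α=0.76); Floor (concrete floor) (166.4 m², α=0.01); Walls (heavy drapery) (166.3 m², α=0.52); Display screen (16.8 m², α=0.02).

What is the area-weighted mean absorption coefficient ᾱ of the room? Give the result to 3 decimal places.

S = Σ Sᵢ = 7.8 + 166.4 + 166.4 + 166.3 + 16.8 = 523.7 m².
Weighted sum Σ Sα = 216.890.
ᾱ = A/S = 0.414.

0.414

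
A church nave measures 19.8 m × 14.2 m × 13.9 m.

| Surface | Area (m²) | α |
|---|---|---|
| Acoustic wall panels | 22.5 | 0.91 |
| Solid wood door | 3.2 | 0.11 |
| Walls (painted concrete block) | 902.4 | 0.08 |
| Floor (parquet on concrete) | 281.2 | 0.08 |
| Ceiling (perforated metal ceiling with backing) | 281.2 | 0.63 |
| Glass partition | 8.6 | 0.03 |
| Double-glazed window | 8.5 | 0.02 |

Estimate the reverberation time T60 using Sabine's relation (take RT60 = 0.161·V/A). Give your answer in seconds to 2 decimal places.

Equivalent absorption area: A = 22.5·0.91 + 3.2·0.11 + 902.4·0.08 + 281.2·0.08 + 281.2·0.63 + 8.6·0.03 + 8.5·0.02 = 293.099 m².
V = 19.8·14.2·13.9 = 3908.124 m³.
T = 0.161 V/A = 0.161·3908.124/293.099 = 2.15 s.

2.15 seconds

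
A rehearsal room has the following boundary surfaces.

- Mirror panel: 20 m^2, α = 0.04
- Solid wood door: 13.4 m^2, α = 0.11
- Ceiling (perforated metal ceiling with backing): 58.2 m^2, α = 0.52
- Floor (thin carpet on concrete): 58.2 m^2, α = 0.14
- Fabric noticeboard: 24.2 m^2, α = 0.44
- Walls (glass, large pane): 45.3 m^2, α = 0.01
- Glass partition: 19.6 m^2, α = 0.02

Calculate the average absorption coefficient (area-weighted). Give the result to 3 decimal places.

Total surface area S = 238.9 m^2.
Weighted sum Σ Sα = 52.179.
ᾱ = 52.179 / 238.9 = 0.218.

0.218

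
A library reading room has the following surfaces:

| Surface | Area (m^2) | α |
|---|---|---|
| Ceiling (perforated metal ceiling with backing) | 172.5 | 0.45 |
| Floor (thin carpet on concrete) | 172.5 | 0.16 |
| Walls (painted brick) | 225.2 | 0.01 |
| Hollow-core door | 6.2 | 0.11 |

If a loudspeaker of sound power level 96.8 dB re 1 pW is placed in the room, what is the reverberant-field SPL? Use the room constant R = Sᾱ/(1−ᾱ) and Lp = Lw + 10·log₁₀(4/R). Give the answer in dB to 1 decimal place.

Σ(Sᵢαᵢ) = 172.5·0.45 + 172.5·0.16 + 225.2·0.01 + 6.2·0.11 = 108.159; total area S = 576.4 m^2.
ᾱ = 108.159/576.4 = 0.1876; R = Sᾱ/(1−ᾱ) = 108.159/(1−0.1876) = 133.135 m^2.
Lp = Lw + 10 log₁₀(4/R) = 96.8 -15.22 = 81.6 dB.

81.6 dB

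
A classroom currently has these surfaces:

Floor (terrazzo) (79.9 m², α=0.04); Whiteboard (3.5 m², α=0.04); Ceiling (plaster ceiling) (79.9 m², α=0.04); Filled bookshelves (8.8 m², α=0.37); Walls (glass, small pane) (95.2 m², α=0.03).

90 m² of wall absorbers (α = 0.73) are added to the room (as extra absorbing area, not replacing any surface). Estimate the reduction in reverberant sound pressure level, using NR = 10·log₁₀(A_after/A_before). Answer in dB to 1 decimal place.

A_before = Σ Sᵢαᵢ = 79.9×0.04 + 3.5×0.04 + 79.9×0.04 + 8.8×0.37 + 95.2×0.03 = 12.644 sabins.
Treatment contributes 90·0.73 = 65.700 sabins.
A_after = 12.644 + 65.700 = 78.344 sabins.
Reduction = 10 log₁₀(A_after/A_before) = 10 log₁₀(6.1961) = 7.9 dB.

7.9 dB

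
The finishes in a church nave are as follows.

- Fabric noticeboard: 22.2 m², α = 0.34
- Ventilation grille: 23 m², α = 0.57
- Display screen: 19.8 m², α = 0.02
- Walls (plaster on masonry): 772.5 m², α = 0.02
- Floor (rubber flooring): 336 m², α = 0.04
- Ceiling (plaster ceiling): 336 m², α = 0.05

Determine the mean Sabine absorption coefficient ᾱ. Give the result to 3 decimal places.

0.044

Total surface area S = 1509.5 m².
A = 22.2*0.34 + 23*0.57 + 19.8*0.02 + 772.5*0.02 + 336*0.04 + 336*0.05 = 66.744 sabins.
ᾱ = 66.744 / 1509.5 = 0.044.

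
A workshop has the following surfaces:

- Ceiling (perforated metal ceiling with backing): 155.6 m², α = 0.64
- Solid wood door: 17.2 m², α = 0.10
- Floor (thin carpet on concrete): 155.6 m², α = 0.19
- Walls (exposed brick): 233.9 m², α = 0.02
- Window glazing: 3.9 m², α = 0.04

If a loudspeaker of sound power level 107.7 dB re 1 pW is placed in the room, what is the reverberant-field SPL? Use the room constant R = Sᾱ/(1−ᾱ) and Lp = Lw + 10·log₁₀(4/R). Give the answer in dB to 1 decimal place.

91.2 dB

A = 135.702 sabins; S = 566.2 m².
ᾱ = 0.2397, so room constant R = A/(1−ᾱ) = 178.485 m².
Lp = 107.7 + 10·log₁₀(4/178.485) = 107.7 + (-16.50) = 91.2 dB.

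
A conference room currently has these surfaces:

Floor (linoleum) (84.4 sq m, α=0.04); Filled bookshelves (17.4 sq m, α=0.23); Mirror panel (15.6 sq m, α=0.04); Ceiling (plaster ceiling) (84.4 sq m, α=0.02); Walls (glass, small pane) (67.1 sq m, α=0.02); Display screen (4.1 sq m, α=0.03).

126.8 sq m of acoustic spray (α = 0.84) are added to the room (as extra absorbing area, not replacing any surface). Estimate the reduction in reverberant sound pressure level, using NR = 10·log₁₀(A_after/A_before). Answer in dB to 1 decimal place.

10.2 dB

Total absorption A_before = 84.4×0.04 + 17.4×0.23 + 15.6×0.04 + 84.4×0.02 + 67.1×0.02 + 4.1×0.03
  = 3.376 + 4.002 + 0.624 + 1.688 + 1.342 + 0.123 = 11.155 sq m sabins.
Added absorption = 126.8 × 0.84 = 106.512 sabins.
A_after = 11.155 + 106.512 = 117.667 sabins.
NR = 10·log₁₀(117.667/11.155) = 10.2 dB.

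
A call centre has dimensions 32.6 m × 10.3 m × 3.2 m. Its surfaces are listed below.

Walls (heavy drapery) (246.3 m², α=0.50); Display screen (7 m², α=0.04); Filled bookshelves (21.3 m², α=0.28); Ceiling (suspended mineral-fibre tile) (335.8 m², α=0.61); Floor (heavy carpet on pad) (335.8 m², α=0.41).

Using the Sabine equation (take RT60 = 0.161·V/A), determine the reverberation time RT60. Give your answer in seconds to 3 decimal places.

A = Σ Sᵢαᵢ = 246.3×0.50 + 7×0.04 + 21.3×0.28 + 335.8×0.61 + 335.8×0.41 = 471.910 sabins.
Room volume: 1074.496 m³.
RT60 = 0.161 · V / A = 0.161 × 1074.496 / 471.910 = 0.367 s.

0.367 seconds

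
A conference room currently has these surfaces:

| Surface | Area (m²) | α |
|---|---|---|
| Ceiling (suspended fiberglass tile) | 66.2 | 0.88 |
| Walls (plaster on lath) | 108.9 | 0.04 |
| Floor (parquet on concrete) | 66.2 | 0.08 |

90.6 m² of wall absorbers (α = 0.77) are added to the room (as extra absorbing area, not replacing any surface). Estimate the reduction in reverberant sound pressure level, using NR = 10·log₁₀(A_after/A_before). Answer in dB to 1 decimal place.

A_before = Σ Sᵢαᵢ = 66.2×0.88 + 108.9×0.04 + 66.2×0.08 = 67.908 sabins.
Treatment contributes 90.6·0.77 = 69.762 sabins.
New total A_after = 137.670 sabins.
NR = 10·log₁₀(137.670/67.908) = 3.1 dB.

3.1 dB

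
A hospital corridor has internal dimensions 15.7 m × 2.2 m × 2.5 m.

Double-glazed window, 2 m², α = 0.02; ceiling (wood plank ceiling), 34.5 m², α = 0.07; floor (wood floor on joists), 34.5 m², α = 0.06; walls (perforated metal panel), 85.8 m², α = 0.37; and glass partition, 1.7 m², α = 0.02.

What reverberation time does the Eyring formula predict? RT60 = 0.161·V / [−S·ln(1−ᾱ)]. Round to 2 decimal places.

0.34 sec

Total surface area S = 2 + 34.5 + 34.5 + 85.8 + 1.7 = 158.5 m².
Absorption A = 2·0.02 + 34.5·0.07 + 34.5·0.06 + 85.8·0.37 + 1.7·0.02 = 36.305 sabins.
Mean coefficient ᾱ = A/S = 0.2291.
−S·ln(1−ᾱ) = −158.5 × ln(1 − 0.2291) = 41.241.
V = 15.7 × 2.2 × 2.5 = 86.35 m³.
T = 0.161·V/[−S·ln(1−ᾱ)] = 0.161·86.35/41.241 = 0.34 s.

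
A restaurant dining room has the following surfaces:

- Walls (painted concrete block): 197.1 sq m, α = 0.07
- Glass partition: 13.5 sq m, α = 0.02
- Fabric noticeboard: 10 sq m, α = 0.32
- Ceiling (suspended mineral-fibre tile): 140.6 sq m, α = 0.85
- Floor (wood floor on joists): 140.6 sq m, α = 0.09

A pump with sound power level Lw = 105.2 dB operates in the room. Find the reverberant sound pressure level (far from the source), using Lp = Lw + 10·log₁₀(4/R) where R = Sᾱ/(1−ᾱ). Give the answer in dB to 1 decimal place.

87.9 dB

Σ(Sᵢαᵢ) = 197.1×0.07 + 13.5×0.02 + 10×0.32 + 140.6×0.85 + 140.6×0.09 = 149.431; total area S = 501.8 sq m.
ᾱ = 0.2978, so room constant R = A/(1−ᾱ) = 212.804 sq m.
Lp = Lw + 10 log₁₀(4/R) = 105.2 -17.26 = 87.9 dB.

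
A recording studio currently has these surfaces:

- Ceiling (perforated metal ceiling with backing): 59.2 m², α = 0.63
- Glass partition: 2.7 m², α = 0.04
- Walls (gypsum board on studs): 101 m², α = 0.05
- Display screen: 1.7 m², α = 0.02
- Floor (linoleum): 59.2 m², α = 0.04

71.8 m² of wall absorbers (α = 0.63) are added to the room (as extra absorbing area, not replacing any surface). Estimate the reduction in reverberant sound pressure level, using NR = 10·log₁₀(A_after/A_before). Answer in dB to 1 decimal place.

3.0 dB

A_before = Σ Sᵢαᵢ = 59.2×0.63 + 2.7×0.04 + 101×0.05 + 1.7×0.02 + 59.2×0.04 = 44.856 sabins.
Treatment contributes 71.8·0.63 = 45.234 sabins.
New total A_after = 90.090 sabins.
NR = 10·log₁₀(90.090/44.856) = 3.0 dB.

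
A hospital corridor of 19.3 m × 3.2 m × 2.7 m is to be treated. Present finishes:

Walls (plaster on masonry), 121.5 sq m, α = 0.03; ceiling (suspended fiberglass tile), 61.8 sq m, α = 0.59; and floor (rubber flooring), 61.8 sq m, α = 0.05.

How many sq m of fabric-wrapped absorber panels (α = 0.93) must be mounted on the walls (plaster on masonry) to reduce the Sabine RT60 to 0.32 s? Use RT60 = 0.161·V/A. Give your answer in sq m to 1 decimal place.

Summing Sᵢαᵢ: 3.645 + 36.462 + 3.090 → A₁ = 43.197 sabins.
Required A₂ = 0.161·166.752/0.32 = 83.897 sabins.
Absorption to add: 83.897 − 43.197 = 40.700 sabins.
Each sq m of panel replacing the walls (plaster on masonry) adds (0.93 − 0.03) = 0.90 sabins.
Panel area = 40.700 / 0.90 = 45.2 sq m.

45.2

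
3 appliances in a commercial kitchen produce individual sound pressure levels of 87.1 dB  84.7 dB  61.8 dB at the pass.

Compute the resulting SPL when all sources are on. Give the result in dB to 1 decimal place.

Converting to relative power and adding: 10^(87.1/10) + 10^(84.7/10) + 10^(61.8/10) = 8.095e+08.
Combined level = 10 log₁₀(8.095e+08) = 89.1 dB.

89.1 dB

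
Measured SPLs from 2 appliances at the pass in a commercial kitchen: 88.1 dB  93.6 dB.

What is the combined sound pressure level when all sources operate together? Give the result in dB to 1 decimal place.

94.7 dB

Converting to relative power and adding: 10^(88.1/10) + 10^(93.6/10) = 2.937e+09.
Back to dB: 10·log₁₀ Σ = 94.7 dB.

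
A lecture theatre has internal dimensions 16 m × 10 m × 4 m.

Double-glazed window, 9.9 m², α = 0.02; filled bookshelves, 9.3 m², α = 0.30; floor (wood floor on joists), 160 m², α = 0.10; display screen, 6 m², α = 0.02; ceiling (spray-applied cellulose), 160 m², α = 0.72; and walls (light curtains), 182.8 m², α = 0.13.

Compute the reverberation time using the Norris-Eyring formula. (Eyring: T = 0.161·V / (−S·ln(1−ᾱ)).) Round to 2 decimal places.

0.55 sec

S = Σ Sᵢ = 528.0 m².
Σ(Sᵢαᵢ) = 9.9×0.02 + 9.3×0.30 + 160×0.10 + 6×0.02 + 160×0.72 + 182.8×0.13 = 158.072.
Mean coefficient ᾱ = A/S = 0.2994.
Eyring denominator: −S ln(1−ᾱ) = 187.872.
V = 16 × 10 × 4 = 640 m³.
RT60 = 0.161 × 640 / 187.872 = 0.55 s.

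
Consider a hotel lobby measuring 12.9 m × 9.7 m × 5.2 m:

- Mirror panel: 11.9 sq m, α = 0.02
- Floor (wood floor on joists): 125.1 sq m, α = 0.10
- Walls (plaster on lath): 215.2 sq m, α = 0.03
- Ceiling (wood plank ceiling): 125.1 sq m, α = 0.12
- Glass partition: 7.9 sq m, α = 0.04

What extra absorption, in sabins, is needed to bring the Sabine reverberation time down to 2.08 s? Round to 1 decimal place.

15.8 sabins

A₁ = Σ Sᵢαᵢ = 11.9·0.02 + 125.1·0.10 + 215.2·0.03 + 125.1·0.12 + 7.9·0.04 = 34.532 sabins.
V = 650.676 m³. Required absorption A₂ = 0.161 × 650.676 / 2.08 = 50.365 sabins.
ΔA = A₂ − A₁ = 50.365 − 34.532 = 15.8 sabins.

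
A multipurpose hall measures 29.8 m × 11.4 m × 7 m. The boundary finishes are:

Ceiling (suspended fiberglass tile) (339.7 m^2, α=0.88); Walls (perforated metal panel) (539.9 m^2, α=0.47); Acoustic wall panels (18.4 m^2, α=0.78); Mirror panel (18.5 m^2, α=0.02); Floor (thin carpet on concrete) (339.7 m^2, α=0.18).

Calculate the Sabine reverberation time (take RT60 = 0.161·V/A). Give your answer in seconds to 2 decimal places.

0.61 seconds

Total absorption A = 339.7*0.88 + 539.9*0.47 + 18.4*0.78 + 18.5*0.02 + 339.7*0.18
  = 298.936 + 253.753 + 14.352 + 0.370 + 61.146 = 628.557 m^2 sabins.
Room volume: 2378.04 m³.
RT60 = 0.161 · V / A = 0.161 × 2378.04 / 628.557 = 0.61 s.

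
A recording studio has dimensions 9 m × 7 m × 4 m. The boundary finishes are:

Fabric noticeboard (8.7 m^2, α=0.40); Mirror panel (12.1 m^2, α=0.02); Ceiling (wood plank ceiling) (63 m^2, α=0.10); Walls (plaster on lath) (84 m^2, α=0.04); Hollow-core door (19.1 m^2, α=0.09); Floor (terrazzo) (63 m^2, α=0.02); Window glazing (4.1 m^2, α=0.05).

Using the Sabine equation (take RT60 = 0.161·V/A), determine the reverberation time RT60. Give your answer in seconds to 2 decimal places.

2.45 seconds

Summing Sᵢαᵢ: 3.480 + 0.242 + 6.300 + 3.360 + 1.719 + 1.260 + 0.205 → A = 16.566 sabins.
Volume V = 9 × 7 × 4 = 252 m³.
T = 0.161 V/A = 0.161·252/16.566 = 2.45 s.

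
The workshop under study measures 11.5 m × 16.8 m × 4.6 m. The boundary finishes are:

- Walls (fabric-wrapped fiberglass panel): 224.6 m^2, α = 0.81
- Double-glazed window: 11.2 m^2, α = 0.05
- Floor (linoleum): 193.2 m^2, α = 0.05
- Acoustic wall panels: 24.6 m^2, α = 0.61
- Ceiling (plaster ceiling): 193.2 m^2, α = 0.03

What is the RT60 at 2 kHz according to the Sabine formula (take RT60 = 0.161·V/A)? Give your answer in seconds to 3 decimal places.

0.672 seconds

Equivalent absorption area: A = 224.6×0.81 + 11.2×0.05 + 193.2×0.05 + 24.6×0.61 + 193.2×0.03 = 212.948 m^2.
Volume V = 11.5 × 16.8 × 4.6 = 888.72 m³.
T = 0.161 V/A = 0.161·888.72/212.948 = 0.672 s.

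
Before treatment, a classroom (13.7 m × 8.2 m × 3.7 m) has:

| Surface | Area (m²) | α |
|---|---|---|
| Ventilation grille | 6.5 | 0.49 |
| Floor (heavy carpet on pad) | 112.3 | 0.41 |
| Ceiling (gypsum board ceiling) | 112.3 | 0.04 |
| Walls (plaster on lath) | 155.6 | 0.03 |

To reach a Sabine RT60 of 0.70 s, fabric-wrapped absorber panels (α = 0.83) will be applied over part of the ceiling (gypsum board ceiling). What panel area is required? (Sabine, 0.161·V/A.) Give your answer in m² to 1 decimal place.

47.1

Equivalent absorption area: A₁ = 6.5*0.49 + 112.3*0.41 + 112.3*0.04 + 155.6*0.03 = 58.388 m².
V = 415.658 m³. Target absorption A₂ = 0.161 × 415.658 / 0.70 = 95.601 sabins.
ΔA needed = 95.601 − 58.388 = 37.213 sabins.
Net gain per m²: Δα = 0.83 − 0.04 = 0.79.
Panel area = 37.213 / 0.79 = 47.1 m².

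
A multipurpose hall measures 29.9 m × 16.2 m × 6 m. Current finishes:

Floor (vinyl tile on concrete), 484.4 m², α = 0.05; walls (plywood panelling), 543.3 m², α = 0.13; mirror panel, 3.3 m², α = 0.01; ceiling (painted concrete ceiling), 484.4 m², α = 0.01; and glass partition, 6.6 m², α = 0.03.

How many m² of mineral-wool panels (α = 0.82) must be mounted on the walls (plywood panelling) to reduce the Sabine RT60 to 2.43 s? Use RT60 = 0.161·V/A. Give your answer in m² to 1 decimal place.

A₁ = Σ Sᵢαᵢ = 484.4*0.05 + 543.3*0.13 + 3.3*0.01 + 484.4*0.01 + 6.6*0.03 = 99.924 sabins.
V = 2906.28 m³. Target absorption A₂ = 0.161 × 2906.28 / 2.43 = 192.556 sabins.
Absorption to add: 192.556 − 99.924 = 92.632 sabins.
Net gain per m²: Δα = 0.82 − 0.13 = 0.69.
Panel area = 92.632 / 0.69 = 134.2 m².

134.2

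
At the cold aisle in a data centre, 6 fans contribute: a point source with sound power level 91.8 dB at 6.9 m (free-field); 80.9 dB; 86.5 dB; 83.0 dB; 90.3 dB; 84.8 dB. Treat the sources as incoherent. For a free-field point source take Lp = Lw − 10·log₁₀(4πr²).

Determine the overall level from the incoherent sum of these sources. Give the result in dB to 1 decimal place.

Source at 6.9 m: Lp = 91.8 − 10·log₁₀(4π·6.9²) = 91.8 − 10·log₁₀(598.285) = 64.0 dB.
Sum in the linear (power) domain: Σ 10^(Lᵢ/10) = 10^(64.0/10) + 10^(80.9/10) + 10^(86.5/10) + 10^(83.0/10) + 10^(90.3/10) + 10^(84.8/10) = 2.145e+09.
Back to dB: 10·log₁₀ Σ = 93.3 dB.

93.3 dB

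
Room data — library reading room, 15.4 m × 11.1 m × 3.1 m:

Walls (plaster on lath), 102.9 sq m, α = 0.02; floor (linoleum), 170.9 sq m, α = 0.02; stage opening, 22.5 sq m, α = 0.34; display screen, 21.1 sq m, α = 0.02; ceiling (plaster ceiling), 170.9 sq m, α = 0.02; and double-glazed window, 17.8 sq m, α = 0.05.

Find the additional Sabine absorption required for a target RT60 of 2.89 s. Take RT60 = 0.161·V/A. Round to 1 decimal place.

11.7 sabins

Equivalent absorption area: A₁ = 102.9*0.02 + 170.9*0.02 + 22.5*0.34 + 21.1*0.02 + 170.9*0.02 + 17.8*0.05 = 17.856 sq m.
Target A₂ = 0.161·529.914/2.89 = 29.521 sabins (V = 529.914 m³).
ΔA = A₂ − A₁ = 29.521 − 17.856 = 11.7 sabins.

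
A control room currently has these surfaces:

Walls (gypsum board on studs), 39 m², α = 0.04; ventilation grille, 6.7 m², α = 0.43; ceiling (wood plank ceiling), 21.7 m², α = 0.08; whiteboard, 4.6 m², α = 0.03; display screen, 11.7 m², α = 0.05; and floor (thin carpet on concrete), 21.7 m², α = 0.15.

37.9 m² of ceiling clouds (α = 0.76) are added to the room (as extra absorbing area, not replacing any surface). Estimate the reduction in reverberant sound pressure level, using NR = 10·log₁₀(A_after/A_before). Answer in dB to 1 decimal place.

A_before = Σ Sᵢαᵢ = 39·0.04 + 6.7·0.43 + 21.7·0.08 + 4.6·0.03 + 11.7·0.05 + 21.7·0.15 = 10.155 sabins.
Treatment contributes 37.9·0.76 = 28.804 sabins.
New total A_after = 38.959 sabins.
Reduction = 10 log₁₀(A_after/A_before) = 10 log₁₀(3.8364) = 5.8 dB.

5.8 dB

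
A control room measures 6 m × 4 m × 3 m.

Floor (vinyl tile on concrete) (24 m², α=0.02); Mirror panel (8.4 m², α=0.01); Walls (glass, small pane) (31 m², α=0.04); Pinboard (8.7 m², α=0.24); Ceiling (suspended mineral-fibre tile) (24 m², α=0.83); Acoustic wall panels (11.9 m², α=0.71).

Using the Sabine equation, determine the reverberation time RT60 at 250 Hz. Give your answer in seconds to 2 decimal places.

0.36 s

Total absorption A = 24×0.02 + 8.4×0.01 + 31×0.04 + 8.7×0.24 + 24×0.83 + 11.9×0.71
  = 0.480 + 0.084 + 1.240 + 2.088 + 19.920 + 8.449 = 32.261 m² sabins.
Volume V = 6 × 4 × 3 = 72 m³.
Sabine: RT60 = 0.161 × 72 / 32.261 = 0.36 s.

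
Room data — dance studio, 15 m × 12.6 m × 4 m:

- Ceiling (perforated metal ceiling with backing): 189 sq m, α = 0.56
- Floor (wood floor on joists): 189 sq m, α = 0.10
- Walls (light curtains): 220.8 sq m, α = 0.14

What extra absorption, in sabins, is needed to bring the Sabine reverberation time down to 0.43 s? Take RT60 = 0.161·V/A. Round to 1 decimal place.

127.4 sabins

A₁ = Σ Sᵢαᵢ = 189·0.56 + 189·0.10 + 220.8·0.14 = 155.652 sabins.
For T = 0.43 s, need A₂ = 0.161·V/T = 0.161·756/0.43 = 283.060 sabins.
Additional absorption ΔA = 283.060 − 155.652 = 127.4 sabins.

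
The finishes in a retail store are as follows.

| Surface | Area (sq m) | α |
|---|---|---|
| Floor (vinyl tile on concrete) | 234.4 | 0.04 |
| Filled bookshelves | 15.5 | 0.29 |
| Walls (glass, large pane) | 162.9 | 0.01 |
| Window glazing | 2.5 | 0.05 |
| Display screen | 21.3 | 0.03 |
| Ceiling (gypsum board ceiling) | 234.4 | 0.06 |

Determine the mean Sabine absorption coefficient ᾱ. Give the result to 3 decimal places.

0.045

S = Σ Sᵢ = 234.4 + 15.5 + 162.9 + 2.5 + 21.3 + 234.4 = 671.0 sq m.
A = 234.4*0.04 + 15.5*0.29 + 162.9*0.01 + 2.5*0.05 + 21.3*0.03 + 234.4*0.06 = 30.328 sabins.
ᾱ = A/S = 0.045.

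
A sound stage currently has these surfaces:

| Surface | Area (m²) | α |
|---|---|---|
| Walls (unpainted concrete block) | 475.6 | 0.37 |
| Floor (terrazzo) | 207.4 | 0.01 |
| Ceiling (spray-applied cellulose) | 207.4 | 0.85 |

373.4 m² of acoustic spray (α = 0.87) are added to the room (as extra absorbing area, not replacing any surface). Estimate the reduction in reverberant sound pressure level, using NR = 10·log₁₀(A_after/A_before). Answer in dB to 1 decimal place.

Summing Sᵢαᵢ: 175.972 + 2.074 + 176.290 → A_before = 354.336 sabins.
Treatment contributes 373.4·0.87 = 324.858 sabins.
A_after = 354.336 + 324.858 = 679.194 sabins.
NR = 10·log₁₀(679.194/354.336) = 2.8 dB.

2.8 dB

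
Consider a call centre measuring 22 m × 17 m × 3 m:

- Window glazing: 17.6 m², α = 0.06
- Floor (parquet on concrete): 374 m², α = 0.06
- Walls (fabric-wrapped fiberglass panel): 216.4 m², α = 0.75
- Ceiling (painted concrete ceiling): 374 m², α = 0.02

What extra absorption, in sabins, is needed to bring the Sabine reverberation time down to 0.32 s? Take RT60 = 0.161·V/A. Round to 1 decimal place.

Total absorption A₁ = 17.6*0.06 + 374*0.06 + 216.4*0.75 + 374*0.02
  = 1.056 + 22.440 + 162.300 + 7.480 = 193.276 m² sabins.
For T = 0.32 s, need A₂ = 0.161·V/T = 0.161·1122/0.32 = 564.506 sabins.
Shortfall: 564.506 − 193.276 = 371.2 sabins.

371.2 sabins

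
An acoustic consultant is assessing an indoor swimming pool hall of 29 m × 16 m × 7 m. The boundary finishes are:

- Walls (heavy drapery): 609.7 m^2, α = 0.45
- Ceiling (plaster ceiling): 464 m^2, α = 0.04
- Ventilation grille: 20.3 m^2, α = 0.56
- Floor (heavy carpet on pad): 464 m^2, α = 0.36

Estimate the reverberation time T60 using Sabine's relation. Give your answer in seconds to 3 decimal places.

Total absorption A = 609.7×0.45 + 464×0.04 + 20.3×0.56 + 464×0.36
  = 274.365 + 18.560 + 11.368 + 167.040 = 471.333 m^2 sabins.
Volume V = 29 × 16 × 7 = 3248 m³.
RT60 = 0.161 · V / A = 0.161 × 3248 / 471.333 = 1.109 s.

1.109 seconds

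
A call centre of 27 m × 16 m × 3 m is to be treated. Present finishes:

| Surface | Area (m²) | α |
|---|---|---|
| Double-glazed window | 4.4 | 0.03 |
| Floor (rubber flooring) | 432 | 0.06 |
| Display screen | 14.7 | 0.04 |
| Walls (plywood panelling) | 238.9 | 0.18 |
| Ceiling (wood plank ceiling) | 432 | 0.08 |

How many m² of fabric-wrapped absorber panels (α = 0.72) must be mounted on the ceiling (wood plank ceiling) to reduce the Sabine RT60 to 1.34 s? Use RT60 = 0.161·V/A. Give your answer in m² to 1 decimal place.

Total absorption A₁ = 4.4*0.03 + 432*0.06 + 14.7*0.04 + 238.9*0.18 + 432*0.08
  = 0.132 + 25.920 + 0.588 + 43.002 + 34.560 = 104.202 m² sabins.
Required A₂ = 0.161·1296/1.34 = 155.713 sabins.
ΔA needed = 155.713 − 104.202 = 51.511 sabins.
Net gain per m²: Δα = 0.72 − 0.08 = 0.64.
Panel area = 51.511 / 0.64 = 80.5 m².

80.5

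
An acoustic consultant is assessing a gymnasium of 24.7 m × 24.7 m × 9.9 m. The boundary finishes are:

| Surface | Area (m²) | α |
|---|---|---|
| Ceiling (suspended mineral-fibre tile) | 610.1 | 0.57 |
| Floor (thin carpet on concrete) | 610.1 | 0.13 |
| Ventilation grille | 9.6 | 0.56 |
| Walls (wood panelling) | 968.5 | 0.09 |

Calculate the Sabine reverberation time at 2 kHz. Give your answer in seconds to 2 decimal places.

A = Σ Sᵢαᵢ = 610.1×0.57 + 610.1×0.13 + 9.6×0.56 + 968.5×0.09 = 519.611 sabins.
Room volume: 6039.891 m³.
Sabine: RT60 = 0.161 × 6039.891 / 519.611 = 1.87 s.

1.87 s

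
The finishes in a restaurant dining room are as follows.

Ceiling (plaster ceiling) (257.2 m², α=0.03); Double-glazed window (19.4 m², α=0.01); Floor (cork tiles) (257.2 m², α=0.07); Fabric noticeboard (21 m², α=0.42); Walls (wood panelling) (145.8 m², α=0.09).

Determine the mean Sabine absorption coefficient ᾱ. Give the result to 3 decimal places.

S = Σ Sᵢ = 257.2 + 19.4 + 257.2 + 21 + 145.8 = 700.6 m².
Weighted sum Σ Sα = 47.856.
ᾱ = A/S = 0.068.

0.068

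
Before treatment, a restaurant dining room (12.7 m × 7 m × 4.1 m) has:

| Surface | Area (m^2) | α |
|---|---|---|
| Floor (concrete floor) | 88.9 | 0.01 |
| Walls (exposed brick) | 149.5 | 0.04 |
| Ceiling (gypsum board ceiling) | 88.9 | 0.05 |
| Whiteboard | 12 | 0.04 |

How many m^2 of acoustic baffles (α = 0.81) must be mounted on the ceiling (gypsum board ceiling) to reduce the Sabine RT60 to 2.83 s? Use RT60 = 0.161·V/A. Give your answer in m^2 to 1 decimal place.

11.8

Summing Sᵢαᵢ: 0.889 + 5.980 + 4.445 + 0.480 → A₁ = 11.794 sabins.
V = 364.49 m³. Target absorption A₂ = 0.161 × 364.49 / 2.83 = 20.736 sabins.
ΔA needed = 20.736 − 11.794 = 8.942 sabins.
Each m^2 of panel replacing the ceiling (gypsum board ceiling) adds (0.81 − 0.05) = 0.76 sabins.
Panel area = 8.942 / 0.76 = 11.8 m^2.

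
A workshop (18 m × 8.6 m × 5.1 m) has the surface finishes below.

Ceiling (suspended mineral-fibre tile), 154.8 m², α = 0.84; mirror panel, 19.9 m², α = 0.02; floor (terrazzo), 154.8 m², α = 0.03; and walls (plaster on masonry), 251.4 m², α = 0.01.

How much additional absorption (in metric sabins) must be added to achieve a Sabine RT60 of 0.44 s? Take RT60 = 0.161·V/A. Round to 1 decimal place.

A₁ = Σ Sᵢαᵢ = 154.8·0.84 + 19.9·0.02 + 154.8·0.03 + 251.4·0.01 = 137.588 sabins.
V = 789.48 m³. Required absorption A₂ = 0.161 × 789.48 / 0.44 = 288.878 sabins.
Additional absorption ΔA = 288.878 − 137.588 = 151.3 sabins.

151.3 sabins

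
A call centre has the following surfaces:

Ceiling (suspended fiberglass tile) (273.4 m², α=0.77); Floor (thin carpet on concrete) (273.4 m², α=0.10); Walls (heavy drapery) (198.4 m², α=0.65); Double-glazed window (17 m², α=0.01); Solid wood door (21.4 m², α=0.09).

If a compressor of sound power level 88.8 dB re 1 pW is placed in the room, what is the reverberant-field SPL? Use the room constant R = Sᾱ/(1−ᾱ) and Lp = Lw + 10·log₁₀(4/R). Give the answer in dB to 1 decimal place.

A = 368.914 sabins; S = 783.6 m².
ᾱ = 0.4708, so room constant R = A/(1−ᾱ) = 697.116 m².
Lp = Lw + 10 log₁₀(4/R) = 88.8 -22.41 = 66.4 dB.

66.4 dB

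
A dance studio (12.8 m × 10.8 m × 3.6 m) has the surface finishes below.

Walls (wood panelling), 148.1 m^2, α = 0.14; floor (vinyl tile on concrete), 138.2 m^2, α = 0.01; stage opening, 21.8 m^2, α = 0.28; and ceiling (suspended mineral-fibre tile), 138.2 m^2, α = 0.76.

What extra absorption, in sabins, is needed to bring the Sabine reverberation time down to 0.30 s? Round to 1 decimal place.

133.8 sabins

Summing Sᵢαᵢ: 20.734 + 1.382 + 6.104 + 105.032 → A₁ = 133.252 sabins.
Target A₂ = 0.161·497.664/0.30 = 267.080 sabins (V = 497.664 m³).
Shortfall: 267.080 − 133.252 = 133.8 sabins.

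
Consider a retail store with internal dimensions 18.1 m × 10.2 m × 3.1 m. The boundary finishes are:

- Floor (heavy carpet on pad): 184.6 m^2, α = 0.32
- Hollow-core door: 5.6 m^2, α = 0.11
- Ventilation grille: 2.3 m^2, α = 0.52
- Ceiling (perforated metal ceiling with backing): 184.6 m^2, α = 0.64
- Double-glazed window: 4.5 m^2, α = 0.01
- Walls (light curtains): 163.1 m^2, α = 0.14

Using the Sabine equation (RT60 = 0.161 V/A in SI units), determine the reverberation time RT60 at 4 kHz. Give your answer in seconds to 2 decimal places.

0.46 sec

Summing Sᵢαᵢ: 59.072 + 0.616 + 1.196 + 118.144 + 0.045 + 22.834 → A = 201.907 sabins.
Volume V = 18.1 × 10.2 × 3.1 = 572.322 m³.
Sabine: RT60 = 0.161 × 572.322 / 201.907 = 0.46 s.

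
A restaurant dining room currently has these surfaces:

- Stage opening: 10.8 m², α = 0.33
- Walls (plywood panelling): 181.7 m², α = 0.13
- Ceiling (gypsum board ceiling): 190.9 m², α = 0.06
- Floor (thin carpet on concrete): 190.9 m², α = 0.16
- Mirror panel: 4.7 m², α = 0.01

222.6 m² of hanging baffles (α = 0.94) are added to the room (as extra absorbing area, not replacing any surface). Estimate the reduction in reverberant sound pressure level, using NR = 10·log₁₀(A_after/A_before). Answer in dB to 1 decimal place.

A_before = Σ Sᵢαᵢ = 10.8×0.33 + 181.7×0.13 + 190.9×0.06 + 190.9×0.16 + 4.7×0.01 = 69.230 sabins.
Added absorption = 222.6 × 0.94 = 209.244 sabins.
A_after = 69.230 + 209.244 = 278.474 sabins.
Reduction = 10 log₁₀(A_after/A_before) = 10 log₁₀(4.0224) = 6.0 dB.

6.0 dB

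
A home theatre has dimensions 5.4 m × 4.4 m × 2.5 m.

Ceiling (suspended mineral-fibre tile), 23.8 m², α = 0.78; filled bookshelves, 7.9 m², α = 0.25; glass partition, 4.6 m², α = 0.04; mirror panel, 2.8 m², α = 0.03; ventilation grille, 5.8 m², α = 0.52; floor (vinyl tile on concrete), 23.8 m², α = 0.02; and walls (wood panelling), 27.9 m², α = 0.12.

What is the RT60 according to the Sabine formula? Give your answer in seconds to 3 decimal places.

Equivalent absorption area: A = 23.8×0.78 + 7.9×0.25 + 4.6×0.04 + 2.8×0.03 + 5.8×0.52 + 23.8×0.02 + 27.9×0.12 = 27.647 m².
Volume V = 5.4 × 4.4 × 2.5 = 59.4 m³.
T = 0.161 V/A = 0.161·59.4/27.647 = 0.346 s.

0.346 seconds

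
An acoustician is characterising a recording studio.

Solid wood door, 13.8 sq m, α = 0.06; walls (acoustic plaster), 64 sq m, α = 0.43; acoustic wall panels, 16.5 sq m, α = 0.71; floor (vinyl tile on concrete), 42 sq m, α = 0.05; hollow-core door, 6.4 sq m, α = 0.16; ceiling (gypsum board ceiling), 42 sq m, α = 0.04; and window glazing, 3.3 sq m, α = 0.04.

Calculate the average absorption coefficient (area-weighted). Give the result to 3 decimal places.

0.239

Total surface area S = 188.0 sq m.
Weighted sum Σ Sα = 44.999.
ᾱ = 44.999 / 188.0 = 0.239.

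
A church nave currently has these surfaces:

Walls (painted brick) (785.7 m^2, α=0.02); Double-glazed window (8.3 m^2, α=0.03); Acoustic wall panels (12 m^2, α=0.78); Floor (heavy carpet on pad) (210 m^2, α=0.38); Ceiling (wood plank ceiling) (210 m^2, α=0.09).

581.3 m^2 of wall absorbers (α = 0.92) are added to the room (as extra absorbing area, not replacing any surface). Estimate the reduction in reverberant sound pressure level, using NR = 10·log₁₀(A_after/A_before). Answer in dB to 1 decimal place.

Equivalent absorption area: A_before = 785.7×0.02 + 8.3×0.03 + 12×0.78 + 210×0.38 + 210×0.09 = 124.023 m^2.
Treatment contributes 581.3·0.92 = 534.796 sabins.
New total A_after = 658.819 sabins.
NR = 10·log₁₀(658.819/124.023) = 7.3 dB.

7.3 dB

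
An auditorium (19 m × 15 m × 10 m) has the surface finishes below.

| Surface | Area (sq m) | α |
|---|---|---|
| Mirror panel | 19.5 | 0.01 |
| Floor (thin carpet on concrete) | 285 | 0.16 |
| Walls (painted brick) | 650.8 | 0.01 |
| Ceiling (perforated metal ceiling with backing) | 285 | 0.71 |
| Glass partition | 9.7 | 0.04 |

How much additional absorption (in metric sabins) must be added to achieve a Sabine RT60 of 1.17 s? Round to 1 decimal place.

137.1 sabins

A₁ = Σ Sᵢαᵢ = 19.5·0.01 + 285·0.16 + 650.8·0.01 + 285·0.71 + 9.7·0.04 = 255.041 sabins.
Target A₂ = 0.161·2850/1.17 = 392.179 sabins (V = 2850 m³).
Shortfall: 392.179 − 255.041 = 137.1 sabins.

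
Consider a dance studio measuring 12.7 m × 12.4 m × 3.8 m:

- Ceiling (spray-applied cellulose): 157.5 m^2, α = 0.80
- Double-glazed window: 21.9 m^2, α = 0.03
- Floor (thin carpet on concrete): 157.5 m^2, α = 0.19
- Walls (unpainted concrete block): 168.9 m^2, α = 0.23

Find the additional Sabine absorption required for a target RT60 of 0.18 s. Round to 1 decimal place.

Summing Sᵢαᵢ: 126.000 + 0.657 + 29.925 + 38.847 → A₁ = 195.429 sabins.
Target A₂ = 0.161·598.424/0.18 = 535.257 sabins (V = 598.424 m³).
ΔA = A₂ − A₁ = 535.257 − 195.429 = 339.8 sabins.

339.8 sabins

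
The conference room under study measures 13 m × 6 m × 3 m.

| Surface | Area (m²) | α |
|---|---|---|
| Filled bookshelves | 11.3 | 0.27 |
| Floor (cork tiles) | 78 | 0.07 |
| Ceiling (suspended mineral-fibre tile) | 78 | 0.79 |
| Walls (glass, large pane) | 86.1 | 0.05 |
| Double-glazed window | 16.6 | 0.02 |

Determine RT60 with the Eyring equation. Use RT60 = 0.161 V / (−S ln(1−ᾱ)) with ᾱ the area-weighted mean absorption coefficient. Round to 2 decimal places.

S = Σ Sᵢ = 270.0 m².
Absorption A = 11.3·0.27 + 78·0.07 + 78·0.79 + 86.1·0.05 + 16.6·0.02 = 74.768 sabins.
Mean coefficient ᾱ = A/S = 0.2769.
−S·ln(1−ᾱ) = −270.0 × ln(1 − 0.2769) = 87.536.
V = 13 × 6 × 3 = 234 m³.
RT60 = 0.161 × 234 / 87.536 = 0.43 s.

0.43 s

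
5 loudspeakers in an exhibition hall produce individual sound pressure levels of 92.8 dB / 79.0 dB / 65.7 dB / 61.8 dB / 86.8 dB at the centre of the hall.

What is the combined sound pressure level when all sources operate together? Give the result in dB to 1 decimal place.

Sum in the linear (power) domain: Σ 10^(Lᵢ/10) = 10^(92.8/10) + 10^(79.0/10) + 10^(65.7/10) + 10^(61.8/10) + 10^(86.8/10) = 2.469e+09.
L_total = 10·log₁₀(2.469e+09) = 93.9 dB.

93.9 dB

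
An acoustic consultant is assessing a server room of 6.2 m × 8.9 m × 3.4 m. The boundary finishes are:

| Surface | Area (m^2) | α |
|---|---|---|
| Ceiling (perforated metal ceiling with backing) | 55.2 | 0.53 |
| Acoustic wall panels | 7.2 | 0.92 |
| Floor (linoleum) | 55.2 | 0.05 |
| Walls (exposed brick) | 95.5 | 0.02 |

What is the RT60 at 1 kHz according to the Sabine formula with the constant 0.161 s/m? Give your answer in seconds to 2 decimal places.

Total absorption A = 55.2·0.53 + 7.2·0.92 + 55.2·0.05 + 95.5·0.02
  = 29.256 + 6.624 + 2.760 + 1.910 = 40.550 m^2 sabins.
Room volume: 187.612 m³.
Sabine: RT60 = 0.161 × 187.612 / 40.550 = 0.74 s.

0.74 sec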